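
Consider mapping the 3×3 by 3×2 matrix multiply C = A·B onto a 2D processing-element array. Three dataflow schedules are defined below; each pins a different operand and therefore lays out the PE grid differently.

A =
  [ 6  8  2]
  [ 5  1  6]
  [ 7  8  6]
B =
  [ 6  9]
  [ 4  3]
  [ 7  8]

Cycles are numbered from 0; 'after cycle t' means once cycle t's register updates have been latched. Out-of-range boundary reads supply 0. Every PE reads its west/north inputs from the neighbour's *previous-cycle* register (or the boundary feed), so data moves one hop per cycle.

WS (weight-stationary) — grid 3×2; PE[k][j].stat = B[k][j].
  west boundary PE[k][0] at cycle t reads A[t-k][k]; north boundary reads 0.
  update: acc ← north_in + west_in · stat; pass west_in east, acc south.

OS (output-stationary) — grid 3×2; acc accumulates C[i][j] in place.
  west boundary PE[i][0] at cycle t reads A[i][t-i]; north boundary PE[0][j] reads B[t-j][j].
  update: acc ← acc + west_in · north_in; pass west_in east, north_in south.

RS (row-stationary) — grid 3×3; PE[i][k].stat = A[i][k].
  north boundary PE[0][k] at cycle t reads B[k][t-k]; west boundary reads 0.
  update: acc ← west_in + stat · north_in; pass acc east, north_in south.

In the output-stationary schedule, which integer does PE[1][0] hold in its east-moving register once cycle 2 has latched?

OS (3×2). Following PE[1][0] plus its west/north inputs:
  step 0 · PE0,0: acc=36; fwd→6 fwd↓6
  step 0 · PE1,0: acc=0; fwd→0 fwd↓0
  step 1 · PE0,0: acc=68; fwd→8 fwd↓4
  step 1 · PE1,0: acc=30; fwd→5 fwd↓6
  step 2 · PE0,0: acc=82; fwd→2 fwd↓7
  step 2 · PE1,0: acc=34; fwd→1 fwd↓4

register = 1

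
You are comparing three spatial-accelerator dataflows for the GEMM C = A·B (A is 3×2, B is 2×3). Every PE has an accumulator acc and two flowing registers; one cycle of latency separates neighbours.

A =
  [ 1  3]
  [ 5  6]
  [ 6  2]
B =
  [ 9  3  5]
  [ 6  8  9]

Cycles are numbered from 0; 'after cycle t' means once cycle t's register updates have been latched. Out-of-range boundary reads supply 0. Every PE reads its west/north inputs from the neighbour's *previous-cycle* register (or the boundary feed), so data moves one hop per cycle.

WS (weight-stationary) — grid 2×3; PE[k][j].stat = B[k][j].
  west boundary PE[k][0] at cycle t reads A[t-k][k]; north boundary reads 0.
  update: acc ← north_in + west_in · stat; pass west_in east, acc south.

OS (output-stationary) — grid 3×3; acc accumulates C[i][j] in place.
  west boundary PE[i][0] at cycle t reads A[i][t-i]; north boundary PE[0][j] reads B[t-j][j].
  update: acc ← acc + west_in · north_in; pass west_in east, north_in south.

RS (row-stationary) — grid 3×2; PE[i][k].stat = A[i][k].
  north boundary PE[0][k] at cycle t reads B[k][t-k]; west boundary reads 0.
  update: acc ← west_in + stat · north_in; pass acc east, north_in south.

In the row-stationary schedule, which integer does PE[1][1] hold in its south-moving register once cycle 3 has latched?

RS (3×2). Following PE[1][1] plus its west/north inputs:
  cycle 0: PE[0][1] → acc 0, east 0, south 0
  cycle 0: PE[1][0] → acc 0, east 0, south 0
  cycle 0: PE[1][1] → acc 0, east 0, south 0
  cycle 1: PE[0][1] → acc 27, east 27, south 6
  cycle 1: PE[1][0] → acc 45, east 45, south 9
  cycle 1: PE[1][1] → acc 0, east 0, south 0
  cycle 2: PE[0][1] → acc 27, east 27, south 8
  cycle 2: PE[1][0] → acc 15, east 15, south 3
  cycle 2: PE[1][1] → acc 81, east 81, south 6
  cycle 3: PE[0][1] → acc 32, east 32, south 9
  cycle 3: PE[1][0] → acc 25, east 25, south 5
  cycle 3: PE[1][1] → acc 63, east 63, south 8

register = 8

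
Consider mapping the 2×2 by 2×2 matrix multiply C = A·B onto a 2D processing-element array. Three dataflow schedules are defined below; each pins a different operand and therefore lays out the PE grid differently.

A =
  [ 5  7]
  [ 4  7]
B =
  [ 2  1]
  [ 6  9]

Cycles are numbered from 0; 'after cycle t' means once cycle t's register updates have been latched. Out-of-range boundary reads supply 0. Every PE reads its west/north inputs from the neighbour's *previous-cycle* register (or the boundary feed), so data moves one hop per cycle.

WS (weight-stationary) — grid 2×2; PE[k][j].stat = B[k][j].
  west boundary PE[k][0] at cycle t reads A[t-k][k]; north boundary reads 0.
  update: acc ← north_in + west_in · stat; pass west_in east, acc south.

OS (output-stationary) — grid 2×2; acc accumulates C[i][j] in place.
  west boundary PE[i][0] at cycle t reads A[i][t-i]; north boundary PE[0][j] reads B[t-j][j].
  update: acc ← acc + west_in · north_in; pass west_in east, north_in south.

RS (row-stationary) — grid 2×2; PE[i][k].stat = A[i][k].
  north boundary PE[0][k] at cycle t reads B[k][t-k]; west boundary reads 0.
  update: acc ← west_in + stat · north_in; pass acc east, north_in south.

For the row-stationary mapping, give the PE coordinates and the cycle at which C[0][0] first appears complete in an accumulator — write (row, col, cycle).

(row, col, cycle) = (0, 1, 1)

RS — PE[0][1] is where C[0][0] collects:
  c0 r0c1: 0 / 0 / 0
  c1 r0c1: 52 / 52 / 6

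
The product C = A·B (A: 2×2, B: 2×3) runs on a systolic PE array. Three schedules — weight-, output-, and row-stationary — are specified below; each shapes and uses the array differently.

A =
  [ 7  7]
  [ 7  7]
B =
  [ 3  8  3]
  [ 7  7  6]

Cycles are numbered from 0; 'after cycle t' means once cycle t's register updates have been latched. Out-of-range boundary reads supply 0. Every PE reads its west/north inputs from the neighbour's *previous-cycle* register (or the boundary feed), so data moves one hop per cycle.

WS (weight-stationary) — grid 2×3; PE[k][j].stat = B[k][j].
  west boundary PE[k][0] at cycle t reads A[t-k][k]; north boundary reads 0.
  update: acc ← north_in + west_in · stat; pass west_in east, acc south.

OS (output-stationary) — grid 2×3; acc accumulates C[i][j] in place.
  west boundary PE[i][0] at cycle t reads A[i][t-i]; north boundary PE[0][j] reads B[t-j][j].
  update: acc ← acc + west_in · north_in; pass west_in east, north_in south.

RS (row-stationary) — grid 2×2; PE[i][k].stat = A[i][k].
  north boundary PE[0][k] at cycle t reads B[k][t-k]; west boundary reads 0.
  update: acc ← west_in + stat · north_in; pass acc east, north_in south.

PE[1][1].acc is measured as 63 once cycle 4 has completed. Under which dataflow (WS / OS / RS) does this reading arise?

— WS: 2×3; PE[1][1] trace:
  t=0 PE[1][1]: acc=0 h=0 v=0
  t=1 PE[1][1]: acc=0 h=0 v=0
  t=2 PE[1][1]: acc=105 h=7 v=105
  t=3 PE[1][1]: acc=105 h=7 v=105
  t=4 PE[1][1]: acc=0 h=0 v=0
— OS: 2×3; PE[1][1] trace:
  t=0 PE[1][1]: acc=0 h=0 v=0
  t=1 PE[1][1]: acc=0 h=0 v=0
  t=2 PE[1][1]: acc=56 h=7 v=8
  t=3 PE[1][1]: acc=105 h=7 v=7
  t=4 PE[1][1]: acc=105 h=0 v=0
— RS: 2×2; PE[1][1] trace:
  t=0 PE[1][1]: acc=0 h=0 v=0
  t=1 PE[1][1]: acc=0 h=0 v=0
  t=2 PE[1][1]: acc=70 h=70 v=7
  t=3 PE[1][1]: acc=105 h=105 v=7
  t=4 PE[1][1]: acc=63 h=63 v=6

dataflow = RS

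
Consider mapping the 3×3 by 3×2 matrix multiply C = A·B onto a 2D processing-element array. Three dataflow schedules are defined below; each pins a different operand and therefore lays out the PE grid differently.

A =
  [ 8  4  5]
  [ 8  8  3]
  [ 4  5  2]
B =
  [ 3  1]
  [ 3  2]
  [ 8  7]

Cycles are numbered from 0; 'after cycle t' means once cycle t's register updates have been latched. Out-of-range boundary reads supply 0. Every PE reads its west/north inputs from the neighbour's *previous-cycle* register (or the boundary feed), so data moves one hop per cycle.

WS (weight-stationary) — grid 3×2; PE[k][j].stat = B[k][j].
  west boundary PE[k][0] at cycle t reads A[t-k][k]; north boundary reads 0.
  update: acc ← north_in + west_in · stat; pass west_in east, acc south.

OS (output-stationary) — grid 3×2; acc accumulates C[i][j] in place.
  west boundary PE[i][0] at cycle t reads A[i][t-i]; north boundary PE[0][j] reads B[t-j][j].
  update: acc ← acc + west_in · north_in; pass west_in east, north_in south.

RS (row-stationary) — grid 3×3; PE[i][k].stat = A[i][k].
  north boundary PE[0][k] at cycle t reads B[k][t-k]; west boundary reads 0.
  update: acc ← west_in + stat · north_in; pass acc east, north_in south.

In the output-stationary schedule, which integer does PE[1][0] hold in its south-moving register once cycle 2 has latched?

register = 3

Tracing OS — 3×2 array, target PE[1][0]:
  @0  [0,0]  acc 24  |  →8  ↓3
  @0  [1,0]  acc 0  |  →0  ↓0
  @1  [0,0]  acc 36  |  →4  ↓3
  @1  [1,0]  acc 24  |  →8  ↓3
  @2  [0,0]  acc 76  |  →5  ↓8
  @2  [1,0]  acc 48  |  →8  ↓3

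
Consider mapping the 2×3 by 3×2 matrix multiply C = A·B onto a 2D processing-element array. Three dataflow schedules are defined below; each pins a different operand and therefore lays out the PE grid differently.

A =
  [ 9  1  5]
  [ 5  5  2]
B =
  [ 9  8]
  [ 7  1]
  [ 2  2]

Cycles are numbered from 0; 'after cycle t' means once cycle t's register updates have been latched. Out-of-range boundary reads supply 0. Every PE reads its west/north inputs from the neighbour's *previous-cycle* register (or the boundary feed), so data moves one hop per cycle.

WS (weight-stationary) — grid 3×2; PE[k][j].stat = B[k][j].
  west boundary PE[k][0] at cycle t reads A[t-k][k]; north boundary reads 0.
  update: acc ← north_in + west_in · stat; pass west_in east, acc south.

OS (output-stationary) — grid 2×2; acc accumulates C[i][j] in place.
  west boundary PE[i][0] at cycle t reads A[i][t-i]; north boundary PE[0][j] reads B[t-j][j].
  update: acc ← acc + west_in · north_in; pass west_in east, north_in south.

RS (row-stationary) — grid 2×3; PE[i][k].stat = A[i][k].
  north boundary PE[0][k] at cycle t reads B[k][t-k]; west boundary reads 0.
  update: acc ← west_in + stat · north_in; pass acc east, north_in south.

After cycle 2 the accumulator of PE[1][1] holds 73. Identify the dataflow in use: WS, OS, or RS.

dataflow = WS

— WS: 3×2; PE[1][1] trace:
  t=0 PE[1][1]: acc=0 h=0 v=0
  t=1 PE[1][1]: acc=0 h=0 v=0
  t=2 PE[1][1]: acc=73 h=1 v=73
— OS: 2×2; PE[1][1] trace:
  t=0 PE[1][1]: acc=0 h=0 v=0
  t=1 PE[1][1]: acc=0 h=0 v=0
  t=2 PE[1][1]: acc=40 h=5 v=8
— RS: 2×3; PE[1][1] trace:
  t=0 PE[1][1]: acc=0 h=0 v=0
  t=1 PE[1][1]: acc=0 h=0 v=0
  t=2 PE[1][1]: acc=80 h=80 v=7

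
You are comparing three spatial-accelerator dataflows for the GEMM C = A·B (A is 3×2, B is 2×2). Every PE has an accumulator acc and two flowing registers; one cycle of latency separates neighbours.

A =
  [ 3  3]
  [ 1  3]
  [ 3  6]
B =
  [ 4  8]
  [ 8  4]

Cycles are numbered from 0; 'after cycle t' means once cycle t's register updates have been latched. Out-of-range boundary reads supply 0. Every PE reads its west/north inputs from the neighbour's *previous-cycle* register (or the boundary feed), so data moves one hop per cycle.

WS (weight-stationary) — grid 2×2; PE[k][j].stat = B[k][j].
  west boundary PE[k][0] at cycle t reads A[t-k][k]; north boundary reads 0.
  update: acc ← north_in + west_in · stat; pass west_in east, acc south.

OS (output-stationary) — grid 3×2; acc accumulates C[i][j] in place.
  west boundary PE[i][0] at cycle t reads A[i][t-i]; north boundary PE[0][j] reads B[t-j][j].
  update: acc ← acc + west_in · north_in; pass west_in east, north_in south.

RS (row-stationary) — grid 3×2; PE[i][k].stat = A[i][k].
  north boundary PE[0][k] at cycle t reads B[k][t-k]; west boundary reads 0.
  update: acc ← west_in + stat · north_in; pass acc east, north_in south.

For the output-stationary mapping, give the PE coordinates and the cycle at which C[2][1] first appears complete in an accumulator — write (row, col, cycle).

(row, col, cycle) = (2, 1, 4)

Under OS, C[2][1] lands at PE[2][1]:
  after 0 — PE[2][1] acc=0, pass-E 0, pass-S 0
  after 1 — PE[2][1] acc=0, pass-E 0, pass-S 0
  after 2 — PE[2][1] acc=0, pass-E 0, pass-S 0
  after 3 — PE[2][1] acc=24, pass-E 3, pass-S 8
  after 4 — PE[2][1] acc=48, pass-E 6, pass-S 4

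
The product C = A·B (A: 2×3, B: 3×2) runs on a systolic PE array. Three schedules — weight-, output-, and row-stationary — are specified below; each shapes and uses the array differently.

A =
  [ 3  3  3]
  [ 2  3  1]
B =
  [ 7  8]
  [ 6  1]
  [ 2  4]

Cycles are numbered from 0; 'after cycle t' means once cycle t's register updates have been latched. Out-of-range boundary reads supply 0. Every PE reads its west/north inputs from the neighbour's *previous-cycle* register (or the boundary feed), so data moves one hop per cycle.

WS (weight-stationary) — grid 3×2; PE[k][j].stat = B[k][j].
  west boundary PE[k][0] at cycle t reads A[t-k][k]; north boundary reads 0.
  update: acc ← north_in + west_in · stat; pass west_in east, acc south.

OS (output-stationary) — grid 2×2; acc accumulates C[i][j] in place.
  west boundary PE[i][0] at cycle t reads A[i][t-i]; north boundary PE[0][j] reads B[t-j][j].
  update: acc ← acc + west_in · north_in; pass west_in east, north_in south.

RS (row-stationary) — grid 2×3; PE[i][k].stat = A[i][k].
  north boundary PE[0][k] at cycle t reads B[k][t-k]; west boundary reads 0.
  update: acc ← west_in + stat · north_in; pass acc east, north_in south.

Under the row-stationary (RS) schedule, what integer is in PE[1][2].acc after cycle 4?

RS on a 2×3 grid — tracing PE[1][2] and its feeders:
  cycle 0: PE[0][2] → acc 0, east 0, south 0
  cycle 0: PE[1][1] → acc 0, east 0, south 0
  cycle 0: PE[1][2] → acc 0, east 0, south 0
  cycle 1: PE[0][2] → acc 0, east 0, south 0
  cycle 1: PE[1][1] → acc 0, east 0, south 0
  cycle 1: PE[1][2] → acc 0, east 0, south 0
  cycle 2: PE[0][2] → acc 45, east 45, south 2
  cycle 2: PE[1][1] → acc 32, east 32, south 6
  cycle 2: PE[1][2] → acc 0, east 0, south 0
  cycle 3: PE[0][2] → acc 39, east 39, south 4
  cycle 3: PE[1][1] → acc 19, east 19, south 1
  cycle 3: PE[1][2] → acc 34, east 34, south 2
  cycle 4: PE[0][2] → acc 0, east 0, south 0
  cycle 4: PE[1][1] → acc 0, east 0, south 0
  cycle 4: PE[1][2] → acc 23, east 23, south 4

PE[1][2].acc = 23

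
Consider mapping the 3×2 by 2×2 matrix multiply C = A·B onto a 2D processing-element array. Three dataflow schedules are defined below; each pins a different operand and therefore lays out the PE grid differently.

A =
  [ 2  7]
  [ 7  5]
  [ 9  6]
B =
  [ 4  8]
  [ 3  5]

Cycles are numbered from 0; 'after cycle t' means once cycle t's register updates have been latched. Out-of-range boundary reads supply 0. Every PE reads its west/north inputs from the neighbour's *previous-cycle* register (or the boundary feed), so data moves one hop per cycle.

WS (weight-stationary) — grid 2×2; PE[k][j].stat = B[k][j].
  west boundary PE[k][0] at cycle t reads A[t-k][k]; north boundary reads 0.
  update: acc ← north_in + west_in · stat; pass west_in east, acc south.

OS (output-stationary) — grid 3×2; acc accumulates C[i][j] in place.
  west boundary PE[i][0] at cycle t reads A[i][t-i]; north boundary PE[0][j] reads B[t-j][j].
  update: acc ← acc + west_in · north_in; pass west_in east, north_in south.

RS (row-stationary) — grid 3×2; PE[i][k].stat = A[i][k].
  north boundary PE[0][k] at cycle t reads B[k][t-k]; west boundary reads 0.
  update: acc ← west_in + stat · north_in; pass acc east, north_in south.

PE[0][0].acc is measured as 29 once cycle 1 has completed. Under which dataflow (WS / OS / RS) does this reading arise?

Under WS (2×2), PE[0][0]:
  c0 r0c0: 8 / 2 / 8
  c1 r0c0: 28 / 7 / 28
Under OS (3×2), PE[0][0]:
  c0 r0c0: 8 / 2 / 4
  c1 r0c0: 29 / 7 / 3
Under RS (3×2), PE[0][0]:
  c0 r0c0: 8 / 8 / 4
  c1 r0c0: 16 / 16 / 8

dataflow = OS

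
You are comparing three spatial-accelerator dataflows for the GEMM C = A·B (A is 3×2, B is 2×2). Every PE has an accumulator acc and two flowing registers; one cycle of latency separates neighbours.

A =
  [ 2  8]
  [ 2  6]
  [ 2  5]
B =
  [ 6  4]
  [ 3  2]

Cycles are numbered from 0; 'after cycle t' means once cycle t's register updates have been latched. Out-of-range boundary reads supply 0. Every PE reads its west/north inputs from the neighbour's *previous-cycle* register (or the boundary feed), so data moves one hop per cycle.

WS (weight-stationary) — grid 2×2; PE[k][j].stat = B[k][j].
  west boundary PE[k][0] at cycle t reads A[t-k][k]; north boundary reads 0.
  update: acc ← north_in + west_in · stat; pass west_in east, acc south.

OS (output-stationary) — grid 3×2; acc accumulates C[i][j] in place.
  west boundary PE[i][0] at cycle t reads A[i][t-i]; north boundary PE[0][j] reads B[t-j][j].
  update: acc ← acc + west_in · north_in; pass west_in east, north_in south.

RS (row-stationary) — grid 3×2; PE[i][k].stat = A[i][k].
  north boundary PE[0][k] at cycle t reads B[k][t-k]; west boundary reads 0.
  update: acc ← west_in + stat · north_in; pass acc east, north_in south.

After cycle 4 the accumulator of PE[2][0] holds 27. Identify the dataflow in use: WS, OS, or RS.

dataflow = OS

WS (2×2): PE[2][0] does not exist.
OS [3×2] PE[2][0] across cycles:
  @0  [2,0]  acc 0  |  →0  ↓0
  @1  [2,0]  acc 0  |  →0  ↓0
  @2  [2,0]  acc 12  |  →2  ↓6
  @3  [2,0]  acc 27  |  →5  ↓3
  @4  [2,0]  acc 27  |  →0  ↓0
RS [3×2] PE[2][0] across cycles:
  @0  [2,0]  acc 0  |  →0  ↓0
  @1  [2,0]  acc 0  |  →0  ↓0
  @2  [2,0]  acc 12  |  →12  ↓6
  @3  [2,0]  acc 8  |  →8  ↓4
  @4  [2,0]  acc 0  |  →0  ↓0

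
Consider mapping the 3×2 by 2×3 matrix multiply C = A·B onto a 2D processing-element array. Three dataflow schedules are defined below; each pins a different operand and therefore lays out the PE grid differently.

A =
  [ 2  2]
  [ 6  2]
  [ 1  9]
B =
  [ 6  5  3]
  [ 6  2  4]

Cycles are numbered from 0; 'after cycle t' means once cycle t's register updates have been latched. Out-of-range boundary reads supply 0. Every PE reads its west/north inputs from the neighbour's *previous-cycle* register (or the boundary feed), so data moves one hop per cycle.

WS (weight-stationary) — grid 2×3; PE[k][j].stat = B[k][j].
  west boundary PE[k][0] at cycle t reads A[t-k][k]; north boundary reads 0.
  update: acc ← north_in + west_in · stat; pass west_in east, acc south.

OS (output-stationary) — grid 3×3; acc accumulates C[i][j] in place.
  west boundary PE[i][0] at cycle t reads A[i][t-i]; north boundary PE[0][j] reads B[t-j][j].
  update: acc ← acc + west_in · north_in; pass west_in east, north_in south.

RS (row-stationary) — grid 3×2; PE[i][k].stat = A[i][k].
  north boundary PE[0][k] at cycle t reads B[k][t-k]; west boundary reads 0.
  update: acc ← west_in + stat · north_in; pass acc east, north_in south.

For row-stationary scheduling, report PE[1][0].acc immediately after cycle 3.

PE[1][0].acc = 18

RS 3×2: PE[1][0] cycle-by-cycle (with neighbour feeds):
  c0 r0c0: 12 / 12 / 6
  c0 r1c0: 0 / 0 / 0
  c1 r0c0: 10 / 10 / 5
  c1 r1c0: 36 / 36 / 6
  c2 r0c0: 6 / 6 / 3
  c2 r1c0: 30 / 30 / 5
  c3 r0c0: 0 / 0 / 0
  c3 r1c0: 18 / 18 / 3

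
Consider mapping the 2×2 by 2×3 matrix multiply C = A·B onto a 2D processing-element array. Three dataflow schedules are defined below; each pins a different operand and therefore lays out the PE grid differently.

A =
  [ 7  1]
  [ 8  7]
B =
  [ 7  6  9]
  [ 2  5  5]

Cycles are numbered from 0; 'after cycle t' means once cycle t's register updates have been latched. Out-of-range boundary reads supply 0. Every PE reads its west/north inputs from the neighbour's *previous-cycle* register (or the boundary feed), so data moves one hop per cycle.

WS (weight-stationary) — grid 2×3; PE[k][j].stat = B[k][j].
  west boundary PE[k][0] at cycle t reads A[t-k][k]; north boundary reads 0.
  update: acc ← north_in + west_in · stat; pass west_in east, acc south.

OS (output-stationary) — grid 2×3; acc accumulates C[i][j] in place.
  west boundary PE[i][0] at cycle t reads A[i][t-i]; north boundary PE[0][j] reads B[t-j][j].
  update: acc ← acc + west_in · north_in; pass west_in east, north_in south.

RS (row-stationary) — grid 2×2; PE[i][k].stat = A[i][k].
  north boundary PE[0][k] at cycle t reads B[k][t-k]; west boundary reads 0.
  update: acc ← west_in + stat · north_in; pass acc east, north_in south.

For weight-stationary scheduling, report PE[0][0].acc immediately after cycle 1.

PE[0][0].acc = 56

WS on a 2×3 grid — tracing PE[0][0] and its feeders:
  after 0 — PE[0][0] acc=49, pass-E 7, pass-S 49
  after 1 — PE[0][0] acc=56, pass-E 8, pass-S 56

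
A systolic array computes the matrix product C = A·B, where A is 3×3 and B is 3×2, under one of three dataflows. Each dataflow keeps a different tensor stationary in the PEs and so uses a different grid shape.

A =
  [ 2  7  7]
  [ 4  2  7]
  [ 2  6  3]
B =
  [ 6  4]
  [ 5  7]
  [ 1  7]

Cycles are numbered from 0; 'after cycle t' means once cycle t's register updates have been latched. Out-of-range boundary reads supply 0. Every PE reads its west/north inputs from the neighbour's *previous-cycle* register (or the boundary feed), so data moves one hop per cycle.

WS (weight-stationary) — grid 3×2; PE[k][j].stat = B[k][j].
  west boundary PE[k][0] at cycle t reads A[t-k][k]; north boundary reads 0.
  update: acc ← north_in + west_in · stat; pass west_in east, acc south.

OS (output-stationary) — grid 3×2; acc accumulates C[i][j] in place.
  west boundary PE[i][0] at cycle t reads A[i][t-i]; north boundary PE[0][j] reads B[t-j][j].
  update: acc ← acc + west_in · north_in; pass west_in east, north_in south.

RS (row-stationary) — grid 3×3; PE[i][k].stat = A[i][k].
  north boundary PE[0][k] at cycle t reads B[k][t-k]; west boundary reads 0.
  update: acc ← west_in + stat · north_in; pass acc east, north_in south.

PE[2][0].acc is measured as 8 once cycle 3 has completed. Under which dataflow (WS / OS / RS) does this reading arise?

Under WS (3×2), PE[2][0]:
  step 0 · PE2,0: acc=0; fwd→0 fwd↓0
  step 1 · PE2,0: acc=0; fwd→0 fwd↓0
  step 2 · PE2,0: acc=54; fwd→7 fwd↓54
  step 3 · PE2,0: acc=41; fwd→7 fwd↓41
Under OS (3×2), PE[2][0]:
  step 0 · PE2,0: acc=0; fwd→0 fwd↓0
  step 1 · PE2,0: acc=0; fwd→0 fwd↓0
  step 2 · PE2,0: acc=12; fwd→2 fwd↓6
  step 3 · PE2,0: acc=42; fwd→6 fwd↓5
Under RS (3×3), PE[2][0]:
  step 0 · PE2,0: acc=0; fwd→0 fwd↓0
  step 1 · PE2,0: acc=0; fwd→0 fwd↓0
  step 2 · PE2,0: acc=12; fwd→12 fwd↓6
  step 3 · PE2,0: acc=8; fwd→8 fwd↓4

dataflow = RS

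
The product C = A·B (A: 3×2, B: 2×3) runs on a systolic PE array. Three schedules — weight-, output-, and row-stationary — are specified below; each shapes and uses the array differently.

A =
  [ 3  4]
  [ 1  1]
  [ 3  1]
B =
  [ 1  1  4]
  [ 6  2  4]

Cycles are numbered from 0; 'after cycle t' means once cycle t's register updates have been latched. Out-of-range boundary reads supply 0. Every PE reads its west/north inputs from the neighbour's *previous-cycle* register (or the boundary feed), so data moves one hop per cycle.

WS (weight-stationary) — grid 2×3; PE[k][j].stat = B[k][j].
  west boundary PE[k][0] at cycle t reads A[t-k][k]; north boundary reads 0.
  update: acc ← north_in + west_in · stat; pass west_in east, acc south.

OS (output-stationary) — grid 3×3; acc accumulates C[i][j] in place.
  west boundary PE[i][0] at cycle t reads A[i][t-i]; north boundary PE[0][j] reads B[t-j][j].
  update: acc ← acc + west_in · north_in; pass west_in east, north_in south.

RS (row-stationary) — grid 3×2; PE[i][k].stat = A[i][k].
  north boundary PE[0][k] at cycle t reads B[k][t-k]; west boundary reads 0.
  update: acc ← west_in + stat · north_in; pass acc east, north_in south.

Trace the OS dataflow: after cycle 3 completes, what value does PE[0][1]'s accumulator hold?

OS (3×3). Following PE[0][1] plus its west/north inputs:
  after 0 — PE[0][0] acc=3, pass-E 3, pass-S 1
  after 0 — PE[0][1] acc=0, pass-E 0, pass-S 0
  after 1 — PE[0][0] acc=27, pass-E 4, pass-S 6
  after 1 — PE[0][1] acc=3, pass-E 3, pass-S 1
  after 2 — PE[0][0] acc=27, pass-E 0, pass-S 0
  after 2 — PE[0][1] acc=11, pass-E 4, pass-S 2
  after 3 — PE[0][0] acc=27, pass-E 0, pass-S 0
  after 3 — PE[0][1] acc=11, pass-E 0, pass-S 0

PE[0][1].acc = 11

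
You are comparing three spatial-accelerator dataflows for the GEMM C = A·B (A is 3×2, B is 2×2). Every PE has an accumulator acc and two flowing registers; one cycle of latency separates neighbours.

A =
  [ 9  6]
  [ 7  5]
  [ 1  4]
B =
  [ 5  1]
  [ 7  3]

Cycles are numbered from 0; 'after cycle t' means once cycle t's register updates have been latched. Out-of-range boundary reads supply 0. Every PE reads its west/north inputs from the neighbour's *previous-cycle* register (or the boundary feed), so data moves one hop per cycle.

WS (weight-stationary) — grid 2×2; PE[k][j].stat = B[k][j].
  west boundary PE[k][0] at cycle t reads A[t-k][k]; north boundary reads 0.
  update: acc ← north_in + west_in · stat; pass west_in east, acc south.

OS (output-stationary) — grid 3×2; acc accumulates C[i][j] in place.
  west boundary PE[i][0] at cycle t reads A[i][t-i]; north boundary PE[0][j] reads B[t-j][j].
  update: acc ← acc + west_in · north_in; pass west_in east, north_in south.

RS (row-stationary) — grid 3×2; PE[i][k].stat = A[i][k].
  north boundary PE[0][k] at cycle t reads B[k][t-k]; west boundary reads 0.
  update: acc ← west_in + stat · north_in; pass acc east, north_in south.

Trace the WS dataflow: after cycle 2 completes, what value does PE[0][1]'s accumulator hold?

WS (2×2). Following PE[0][1] plus its west/north inputs:
  @0  [0,0]  acc 45  |  →9  ↓45
  @0  [0,1]  acc 0  |  →0  ↓0
  @1  [0,0]  acc 35  |  →7  ↓35
  @1  [0,1]  acc 9  |  →9  ↓9
  @2  [0,0]  acc 5  |  →1  ↓5
  @2  [0,1]  acc 7  |  →7  ↓7

PE[0][1].acc = 7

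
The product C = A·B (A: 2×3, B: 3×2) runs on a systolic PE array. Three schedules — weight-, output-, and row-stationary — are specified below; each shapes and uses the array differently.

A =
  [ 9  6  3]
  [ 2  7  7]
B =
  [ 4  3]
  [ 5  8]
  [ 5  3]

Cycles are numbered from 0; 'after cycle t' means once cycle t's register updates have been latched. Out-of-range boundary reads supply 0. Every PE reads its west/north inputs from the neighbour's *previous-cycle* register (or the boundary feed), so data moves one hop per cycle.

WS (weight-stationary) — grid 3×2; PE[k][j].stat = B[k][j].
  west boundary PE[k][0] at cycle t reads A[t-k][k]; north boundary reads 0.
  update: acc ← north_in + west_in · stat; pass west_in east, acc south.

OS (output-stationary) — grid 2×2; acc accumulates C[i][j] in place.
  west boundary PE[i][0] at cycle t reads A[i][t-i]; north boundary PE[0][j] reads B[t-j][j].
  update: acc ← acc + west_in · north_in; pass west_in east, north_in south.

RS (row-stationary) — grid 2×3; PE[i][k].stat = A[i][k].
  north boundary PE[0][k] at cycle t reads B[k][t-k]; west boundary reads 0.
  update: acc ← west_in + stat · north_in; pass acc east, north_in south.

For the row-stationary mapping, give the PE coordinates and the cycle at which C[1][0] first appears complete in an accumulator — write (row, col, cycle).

Under RS, C[1][0] lands at PE[1][2]:
  c0 r1c2: 0 / 0 / 0
  c1 r1c2: 0 / 0 / 0
  c2 r1c2: 0 / 0 / 0
  c3 r1c2: 78 / 78 / 5

(row, col, cycle) = (1, 2, 3)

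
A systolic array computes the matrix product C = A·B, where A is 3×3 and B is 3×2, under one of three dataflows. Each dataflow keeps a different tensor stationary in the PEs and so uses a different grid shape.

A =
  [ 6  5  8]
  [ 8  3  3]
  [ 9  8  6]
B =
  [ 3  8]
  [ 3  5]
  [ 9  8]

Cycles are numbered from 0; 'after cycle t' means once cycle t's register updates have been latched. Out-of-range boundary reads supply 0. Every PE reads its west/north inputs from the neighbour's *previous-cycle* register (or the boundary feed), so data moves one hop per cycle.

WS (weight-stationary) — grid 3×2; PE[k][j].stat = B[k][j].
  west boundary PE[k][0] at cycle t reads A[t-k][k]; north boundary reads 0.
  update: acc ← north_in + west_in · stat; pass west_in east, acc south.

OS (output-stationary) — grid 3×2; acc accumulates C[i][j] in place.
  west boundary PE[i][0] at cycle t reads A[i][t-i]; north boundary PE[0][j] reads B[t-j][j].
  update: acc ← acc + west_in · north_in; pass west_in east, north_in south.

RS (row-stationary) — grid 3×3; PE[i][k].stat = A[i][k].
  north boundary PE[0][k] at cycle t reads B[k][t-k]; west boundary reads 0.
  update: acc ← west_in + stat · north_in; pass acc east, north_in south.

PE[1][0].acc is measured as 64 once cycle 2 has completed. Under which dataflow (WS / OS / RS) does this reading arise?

WS [3×2] PE[1][0] across cycles:
  after 0 — PE[1][0] acc=0, pass-E 0, pass-S 0
  after 1 — PE[1][0] acc=33, pass-E 5, pass-S 33
  after 2 — PE[1][0] acc=33, pass-E 3, pass-S 33
OS [3×2] PE[1][0] across cycles:
  after 0 — PE[1][0] acc=0, pass-E 0, pass-S 0
  after 1 — PE[1][0] acc=24, pass-E 8, pass-S 3
  after 2 — PE[1][0] acc=33, pass-E 3, pass-S 3
RS [3×3] PE[1][0] across cycles:
  after 0 — PE[1][0] acc=0, pass-E 0, pass-S 0
  after 1 — PE[1][0] acc=24, pass-E 24, pass-S 3
  after 2 — PE[1][0] acc=64, pass-E 64, pass-S 8

dataflow = RS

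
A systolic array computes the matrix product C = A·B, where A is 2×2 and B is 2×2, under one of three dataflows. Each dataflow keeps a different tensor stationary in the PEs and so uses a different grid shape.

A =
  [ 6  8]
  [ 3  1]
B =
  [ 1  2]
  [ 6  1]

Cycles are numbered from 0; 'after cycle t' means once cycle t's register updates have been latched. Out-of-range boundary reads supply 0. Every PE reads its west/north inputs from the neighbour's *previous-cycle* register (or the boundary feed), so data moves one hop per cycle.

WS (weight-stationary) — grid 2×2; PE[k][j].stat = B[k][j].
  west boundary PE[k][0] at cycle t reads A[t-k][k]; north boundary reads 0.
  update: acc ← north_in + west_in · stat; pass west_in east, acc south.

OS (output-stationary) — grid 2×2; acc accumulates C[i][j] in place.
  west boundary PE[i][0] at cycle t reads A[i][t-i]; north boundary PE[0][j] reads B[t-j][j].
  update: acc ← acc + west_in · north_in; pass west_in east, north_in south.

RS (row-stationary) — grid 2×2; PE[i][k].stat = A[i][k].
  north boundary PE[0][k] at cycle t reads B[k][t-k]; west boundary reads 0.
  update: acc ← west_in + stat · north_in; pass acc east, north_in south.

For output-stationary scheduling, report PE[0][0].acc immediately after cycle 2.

OS 2×2: PE[0][0] cycle-by-cycle (with neighbour feeds):
  step 0 · PE0,0: acc=6; fwd→6 fwd↓1
  step 1 · PE0,0: acc=54; fwd→8 fwd↓6
  step 2 · PE0,0: acc=54; fwd→0 fwd↓0

PE[0][0].acc = 54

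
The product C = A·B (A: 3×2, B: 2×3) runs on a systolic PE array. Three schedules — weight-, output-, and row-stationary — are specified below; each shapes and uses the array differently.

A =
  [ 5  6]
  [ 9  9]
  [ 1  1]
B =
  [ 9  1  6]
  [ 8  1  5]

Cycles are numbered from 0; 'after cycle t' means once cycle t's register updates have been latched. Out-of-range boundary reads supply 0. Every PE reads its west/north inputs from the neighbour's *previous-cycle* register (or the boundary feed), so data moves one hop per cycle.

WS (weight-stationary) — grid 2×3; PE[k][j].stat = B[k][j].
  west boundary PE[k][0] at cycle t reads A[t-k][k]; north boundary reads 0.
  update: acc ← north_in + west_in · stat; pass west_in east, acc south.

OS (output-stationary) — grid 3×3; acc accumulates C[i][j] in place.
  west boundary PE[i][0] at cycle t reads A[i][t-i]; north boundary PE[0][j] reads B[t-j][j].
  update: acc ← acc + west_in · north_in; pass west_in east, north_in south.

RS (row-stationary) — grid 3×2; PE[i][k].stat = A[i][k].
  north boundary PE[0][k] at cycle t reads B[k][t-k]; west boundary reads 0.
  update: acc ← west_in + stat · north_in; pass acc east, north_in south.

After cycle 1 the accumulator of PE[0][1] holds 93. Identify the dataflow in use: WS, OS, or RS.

dataflow = RS

Under WS (2×3), PE[0][1]:
  0: (0,1).acc=0  regs=<0,0>
  1: (0,1).acc=5  regs=<5,5>
Under OS (3×3), PE[0][1]:
  0: (0,1).acc=0  regs=<0,0>
  1: (0,1).acc=5  regs=<5,1>
Under RS (3×2), PE[0][1]:
  0: (0,1).acc=0  regs=<0,0>
  1: (0,1).acc=93  regs=<93,8>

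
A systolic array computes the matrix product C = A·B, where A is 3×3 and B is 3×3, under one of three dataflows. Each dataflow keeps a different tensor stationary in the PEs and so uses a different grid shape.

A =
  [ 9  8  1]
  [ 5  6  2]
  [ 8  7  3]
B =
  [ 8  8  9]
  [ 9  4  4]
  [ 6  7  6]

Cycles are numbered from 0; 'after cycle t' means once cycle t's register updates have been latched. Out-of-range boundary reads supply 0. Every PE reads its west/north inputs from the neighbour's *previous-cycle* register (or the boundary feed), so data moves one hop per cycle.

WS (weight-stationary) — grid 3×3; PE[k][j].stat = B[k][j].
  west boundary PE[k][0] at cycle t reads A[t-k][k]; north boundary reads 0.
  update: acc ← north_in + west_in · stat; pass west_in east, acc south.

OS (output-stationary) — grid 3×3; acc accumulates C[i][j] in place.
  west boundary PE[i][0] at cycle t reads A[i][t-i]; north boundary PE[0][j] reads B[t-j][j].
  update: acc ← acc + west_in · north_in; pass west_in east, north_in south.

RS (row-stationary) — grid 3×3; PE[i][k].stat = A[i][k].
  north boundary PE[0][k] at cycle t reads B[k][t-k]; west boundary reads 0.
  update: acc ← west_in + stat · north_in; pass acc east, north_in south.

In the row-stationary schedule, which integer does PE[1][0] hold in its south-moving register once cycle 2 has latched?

register = 8

Tracing RS — 3×3 array, target PE[1][0]:
  0: (0,0).acc=72  regs=<72,8>
  0: (1,0).acc=0  regs=<0,0>
  1: (0,0).acc=72  regs=<72,8>
  1: (1,0).acc=40  regs=<40,8>
  2: (0,0).acc=81  regs=<81,9>
  2: (1,0).acc=40  regs=<40,8>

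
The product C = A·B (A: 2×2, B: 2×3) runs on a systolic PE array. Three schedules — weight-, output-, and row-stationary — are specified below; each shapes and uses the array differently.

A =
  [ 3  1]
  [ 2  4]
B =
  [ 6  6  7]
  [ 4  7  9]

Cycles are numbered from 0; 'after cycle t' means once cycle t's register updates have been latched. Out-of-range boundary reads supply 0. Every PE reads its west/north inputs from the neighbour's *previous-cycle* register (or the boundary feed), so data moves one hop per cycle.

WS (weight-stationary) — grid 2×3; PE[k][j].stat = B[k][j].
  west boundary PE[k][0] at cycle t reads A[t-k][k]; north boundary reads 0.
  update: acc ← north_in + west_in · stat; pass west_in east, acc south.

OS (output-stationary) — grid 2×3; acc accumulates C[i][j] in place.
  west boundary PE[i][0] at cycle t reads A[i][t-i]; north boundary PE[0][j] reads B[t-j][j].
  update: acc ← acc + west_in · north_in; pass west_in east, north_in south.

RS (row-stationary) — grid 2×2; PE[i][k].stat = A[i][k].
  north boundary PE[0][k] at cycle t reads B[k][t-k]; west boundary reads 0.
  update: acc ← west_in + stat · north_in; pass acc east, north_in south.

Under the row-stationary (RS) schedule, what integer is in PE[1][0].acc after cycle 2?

PE[1][0].acc = 12

RS on a 2×2 grid — tracing PE[1][0] and its feeders:
  0: (0,0).acc=18  regs=<18,6>
  0: (1,0).acc=0  regs=<0,0>
  1: (0,0).acc=18  regs=<18,6>
  1: (1,0).acc=12  regs=<12,6>
  2: (0,0).acc=21  regs=<21,7>
  2: (1,0).acc=12  regs=<12,6>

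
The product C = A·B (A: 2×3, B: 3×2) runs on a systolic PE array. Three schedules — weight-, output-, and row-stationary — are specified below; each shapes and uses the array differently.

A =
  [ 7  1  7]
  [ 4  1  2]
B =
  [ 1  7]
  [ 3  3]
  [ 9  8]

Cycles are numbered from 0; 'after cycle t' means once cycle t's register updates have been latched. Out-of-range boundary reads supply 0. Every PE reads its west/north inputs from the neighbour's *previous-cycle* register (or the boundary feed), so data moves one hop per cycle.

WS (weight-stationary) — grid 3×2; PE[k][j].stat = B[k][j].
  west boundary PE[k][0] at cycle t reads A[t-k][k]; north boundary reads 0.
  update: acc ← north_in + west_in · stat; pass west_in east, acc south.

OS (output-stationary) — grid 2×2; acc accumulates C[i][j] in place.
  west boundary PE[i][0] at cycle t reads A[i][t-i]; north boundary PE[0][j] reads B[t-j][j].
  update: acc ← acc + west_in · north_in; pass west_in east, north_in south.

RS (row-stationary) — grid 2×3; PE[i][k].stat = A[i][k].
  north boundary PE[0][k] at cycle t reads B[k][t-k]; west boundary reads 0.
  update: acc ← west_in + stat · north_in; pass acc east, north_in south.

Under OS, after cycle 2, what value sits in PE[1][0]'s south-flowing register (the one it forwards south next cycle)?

OS 2×2: PE[1][0] cycle-by-cycle (with neighbour feeds):
  t=0 PE[0][0]: acc=7 h=7 v=1
  t=0 PE[1][0]: acc=0 h=0 v=0
  t=1 PE[0][0]: acc=10 h=1 v=3
  t=1 PE[1][0]: acc=4 h=4 v=1
  t=2 PE[0][0]: acc=73 h=7 v=9
  t=2 PE[1][0]: acc=7 h=1 v=3

register = 3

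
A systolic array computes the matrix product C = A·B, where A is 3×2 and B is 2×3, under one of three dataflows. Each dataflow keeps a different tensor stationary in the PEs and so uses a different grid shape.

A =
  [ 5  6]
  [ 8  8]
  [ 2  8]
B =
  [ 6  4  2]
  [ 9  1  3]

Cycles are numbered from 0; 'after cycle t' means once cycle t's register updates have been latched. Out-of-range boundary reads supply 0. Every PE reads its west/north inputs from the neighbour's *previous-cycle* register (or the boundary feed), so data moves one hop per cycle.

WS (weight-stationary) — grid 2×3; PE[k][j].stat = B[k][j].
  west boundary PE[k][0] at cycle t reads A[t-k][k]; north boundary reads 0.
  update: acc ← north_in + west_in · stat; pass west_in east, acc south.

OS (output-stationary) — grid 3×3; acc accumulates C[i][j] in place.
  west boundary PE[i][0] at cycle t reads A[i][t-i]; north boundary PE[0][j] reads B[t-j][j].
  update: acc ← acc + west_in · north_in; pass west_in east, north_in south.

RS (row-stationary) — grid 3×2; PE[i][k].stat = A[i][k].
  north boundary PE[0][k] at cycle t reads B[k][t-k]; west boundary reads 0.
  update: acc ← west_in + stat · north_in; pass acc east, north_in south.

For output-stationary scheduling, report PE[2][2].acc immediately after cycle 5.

PE[2][2].acc = 28

OS (3×3). Following PE[2][2] plus its west/north inputs:
  c0 r1c2: 0 / 0 / 0
  c0 r2c1: 0 / 0 / 0
  c0 r2c2: 0 / 0 / 0
  c1 r1c2: 0 / 0 / 0
  c1 r2c1: 0 / 0 / 0
  c1 r2c2: 0 / 0 / 0
  c2 r1c2: 0 / 0 / 0
  c2 r2c1: 0 / 0 / 0
  c2 r2c2: 0 / 0 / 0
  c3 r1c2: 16 / 8 / 2
  c3 r2c1: 8 / 2 / 4
  c3 r2c2: 0 / 0 / 0
  c4 r1c2: 40 / 8 / 3
  c4 r2c1: 16 / 8 / 1
  c4 r2c2: 4 / 2 / 2
  c5 r1c2: 40 / 0 / 0
  c5 r2c1: 16 / 0 / 0
  c5 r2c2: 28 / 8 / 3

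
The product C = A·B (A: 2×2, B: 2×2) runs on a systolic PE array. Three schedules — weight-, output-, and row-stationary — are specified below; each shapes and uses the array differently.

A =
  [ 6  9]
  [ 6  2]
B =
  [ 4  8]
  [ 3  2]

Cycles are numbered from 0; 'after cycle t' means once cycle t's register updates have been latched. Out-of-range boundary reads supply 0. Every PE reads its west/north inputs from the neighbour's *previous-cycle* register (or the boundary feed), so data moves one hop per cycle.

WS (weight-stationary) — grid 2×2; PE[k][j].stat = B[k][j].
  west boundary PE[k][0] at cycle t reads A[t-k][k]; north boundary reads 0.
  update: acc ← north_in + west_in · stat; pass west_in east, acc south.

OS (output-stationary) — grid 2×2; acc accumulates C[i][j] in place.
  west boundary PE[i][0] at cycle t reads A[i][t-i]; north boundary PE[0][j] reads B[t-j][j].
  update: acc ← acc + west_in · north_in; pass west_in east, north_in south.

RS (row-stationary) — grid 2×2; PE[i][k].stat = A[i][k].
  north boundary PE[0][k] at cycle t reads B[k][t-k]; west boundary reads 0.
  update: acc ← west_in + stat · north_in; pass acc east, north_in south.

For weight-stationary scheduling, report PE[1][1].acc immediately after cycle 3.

PE[1][1].acc = 52

WS 2×2: PE[1][1] cycle-by-cycle (with neighbour feeds):
  cycle 0: PE[0][1] → acc 0, east 0, south 0
  cycle 0: PE[1][0] → acc 0, east 0, south 0
  cycle 0: PE[1][1] → acc 0, east 0, south 0
  cycle 1: PE[0][1] → acc 48, east 6, south 48
  cycle 1: PE[1][0] → acc 51, east 9, south 51
  cycle 1: PE[1][1] → acc 0, east 0, south 0
  cycle 2: PE[0][1] → acc 48, east 6, south 48
  cycle 2: PE[1][0] → acc 30, east 2, south 30
  cycle 2: PE[1][1] → acc 66, east 9, south 66
  cycle 3: PE[0][1] → acc 0, east 0, south 0
  cycle 3: PE[1][0] → acc 0, east 0, south 0
  cycle 3: PE[1][1] → acc 52, east 2, south 52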